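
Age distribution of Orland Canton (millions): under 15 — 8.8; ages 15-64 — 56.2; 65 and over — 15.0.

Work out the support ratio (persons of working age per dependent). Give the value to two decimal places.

Support ratio: 2.36

Support ratio = 56.2 / (8.8 + 15.0) = 56.2 / 23.8 = 2.36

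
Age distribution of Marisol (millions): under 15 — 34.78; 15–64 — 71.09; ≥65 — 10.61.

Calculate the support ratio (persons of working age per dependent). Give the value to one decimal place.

Support ratio = 71.09 / (34.78 + 10.61) = 71.09 / 45.39 = 1.6

Support ratio: 1.6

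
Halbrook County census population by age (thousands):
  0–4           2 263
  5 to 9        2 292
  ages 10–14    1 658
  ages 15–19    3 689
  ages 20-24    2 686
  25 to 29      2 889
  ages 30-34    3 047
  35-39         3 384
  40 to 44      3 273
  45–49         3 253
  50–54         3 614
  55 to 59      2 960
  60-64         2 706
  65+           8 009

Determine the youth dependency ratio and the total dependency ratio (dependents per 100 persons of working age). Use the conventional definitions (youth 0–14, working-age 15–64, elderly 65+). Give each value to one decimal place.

0–14: 2 263 + 2 292 + 1 658 = 6 213
15–64: 3 689 + 2 686 + 2 889 + 3 047 + 3 384 + 3 273 + 3 253 + 3 614 + 2 960 + 2 706 = 31 501
65+: 8 009
Youth dependency ratio = 6 213 / 31 501 × 100 = 19.7
Total dependency ratio = (6 213 + 8 009) / 31 501 × 100 = 14 222 / 31 501 × 100 = 45.1

Youth dependency ratio: 19.7
Total dependency ratio: 45.1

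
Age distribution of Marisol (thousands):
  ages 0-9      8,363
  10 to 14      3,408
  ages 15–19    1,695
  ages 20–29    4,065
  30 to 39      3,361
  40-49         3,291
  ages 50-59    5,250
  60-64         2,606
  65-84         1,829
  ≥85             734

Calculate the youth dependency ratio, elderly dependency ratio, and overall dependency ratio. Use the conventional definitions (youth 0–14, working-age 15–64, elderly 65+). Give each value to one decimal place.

0–14: 8,363 + 3,408 = 11,771
15–64: 1,695 + 4,065 + 3,361 + 3,291 + 5,250 + 2,606 = 20,268
65+: 1,829 + 734 = 2,563
Youth dependency ratio = 11,771 / 20,268 × 100 = 58.1
Old-age dependency ratio = 2,563 / 20,268 × 100 = 12.6
Total dependency ratio = (11,771 + 2,563) / 20,268 × 100 = 14,334 / 20,268 × 100 = 70.7

Youth dependency ratio: 58.1
Old-age dependency ratio: 12.6
Total dependency ratio: 70.7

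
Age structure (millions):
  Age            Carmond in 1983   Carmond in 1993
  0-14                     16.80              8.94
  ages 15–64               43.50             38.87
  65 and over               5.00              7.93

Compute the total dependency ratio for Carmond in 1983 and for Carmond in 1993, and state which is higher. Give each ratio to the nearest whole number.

Carmond in 1983: (16.80 + 5.00) / 43.50 × 100 = 21.80 / 43.50 × 100 = 50
Carmond in 1993: (8.94 + 7.93) / 38.87 × 100 = 16.87 / 38.87 × 100 = 43

Carmond in 1983: 50
Carmond in 1993: 43
Higher: Carmond in 1983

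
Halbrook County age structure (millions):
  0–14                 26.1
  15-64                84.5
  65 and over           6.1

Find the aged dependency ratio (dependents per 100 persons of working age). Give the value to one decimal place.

Old-age dependency ratio = 6.1 / 84.5 × 100 = 7.2

Old-age dependency ratio: 7.2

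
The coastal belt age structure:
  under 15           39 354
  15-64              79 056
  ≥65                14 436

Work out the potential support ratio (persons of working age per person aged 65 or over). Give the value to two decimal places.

Potential support ratio: 5.48

Potential support ratio = 79 056 / 14 436 = 5.48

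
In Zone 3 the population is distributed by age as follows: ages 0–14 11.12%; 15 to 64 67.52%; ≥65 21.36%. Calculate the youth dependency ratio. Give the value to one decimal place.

Youth dependency ratio: 16.5

Youth dependency ratio = 11.12 / 67.52 × 100 = 16.5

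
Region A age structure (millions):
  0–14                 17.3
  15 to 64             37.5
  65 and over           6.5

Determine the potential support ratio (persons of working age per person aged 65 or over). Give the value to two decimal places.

Potential support ratio = 37.5 / 6.5 = 5.77

Potential support ratio: 5.77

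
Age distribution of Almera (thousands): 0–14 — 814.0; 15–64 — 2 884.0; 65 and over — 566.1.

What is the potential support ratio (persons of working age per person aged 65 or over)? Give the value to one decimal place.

Potential support ratio: 5.1

Potential support ratio = 2 884.0 / 566.1 = 5.1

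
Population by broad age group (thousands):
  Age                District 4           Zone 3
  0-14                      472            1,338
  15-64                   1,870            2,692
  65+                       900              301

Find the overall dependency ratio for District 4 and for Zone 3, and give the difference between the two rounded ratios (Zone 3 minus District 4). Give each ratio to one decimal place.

District 4: 73.4
Zone 3: 60.9
Difference: -12.5

District 4: (472 + 900) / 1,870 × 100 = 1,372 / 1,870 × 100 = 73.4
Zone 3: (1,338 + 301) / 2,692 × 100 = 1,639 / 2,692 × 100 = 60.9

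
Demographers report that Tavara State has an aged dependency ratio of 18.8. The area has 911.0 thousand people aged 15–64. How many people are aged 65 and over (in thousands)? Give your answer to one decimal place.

Old-age dependency ratio = elderly / working-age × 100
18.8 = E / 911.0 × 100
⇒ 171.3

Aged 65 and over: 171.3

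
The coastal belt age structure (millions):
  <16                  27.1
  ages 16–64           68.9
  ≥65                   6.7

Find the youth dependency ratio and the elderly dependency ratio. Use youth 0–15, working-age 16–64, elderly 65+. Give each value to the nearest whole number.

Youth dependency ratio: 39
Old-age dependency ratio: 10

Youth dependency ratio = 27.1 / 68.9 × 100 = 39
Old-age dependency ratio = 6.7 / 68.9 × 100 = 10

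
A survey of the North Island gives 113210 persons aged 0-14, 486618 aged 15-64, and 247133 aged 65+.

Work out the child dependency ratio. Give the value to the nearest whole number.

Youth dependency ratio = 113210 / 486618 × 100 = 23

Youth dependency ratio: 23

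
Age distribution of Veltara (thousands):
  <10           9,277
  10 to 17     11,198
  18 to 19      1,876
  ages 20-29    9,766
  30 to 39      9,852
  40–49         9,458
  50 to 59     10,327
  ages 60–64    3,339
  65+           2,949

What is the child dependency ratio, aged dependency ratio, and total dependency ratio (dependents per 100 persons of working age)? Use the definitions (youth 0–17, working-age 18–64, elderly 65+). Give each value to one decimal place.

Youth dependency ratio: 45.9
Old-age dependency ratio: 6.6
Total dependency ratio: 52.5

0–17: 9,277 + 11,198 = 20,475
18–64: 1,876 + 9,766 + 9,852 + 9,458 + 10,327 + 3,339 = 44,618
65+: 2,949
Youth dependency ratio = 20,475 / 44,618 × 100 = 45.9
Old-age dependency ratio = 2,949 / 44,618 × 100 = 6.6
Total dependency ratio = (20,475 + 2,949) / 44,618 × 100 = 23,424 / 44,618 × 100 = 52.5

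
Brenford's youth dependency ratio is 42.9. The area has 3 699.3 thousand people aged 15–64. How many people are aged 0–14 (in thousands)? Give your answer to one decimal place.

Aged 0–14: 1 587.0

Youth dependency ratio = youth / working-age × 100
42.9 = Y / 3 699.3 × 100
⇒ 1 587.0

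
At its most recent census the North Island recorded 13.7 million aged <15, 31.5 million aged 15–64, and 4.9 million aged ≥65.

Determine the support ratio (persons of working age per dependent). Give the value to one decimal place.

Support ratio = 31.5 / (13.7 + 4.9) = 31.5 / 18.6 = 1.7

Support ratio: 1.7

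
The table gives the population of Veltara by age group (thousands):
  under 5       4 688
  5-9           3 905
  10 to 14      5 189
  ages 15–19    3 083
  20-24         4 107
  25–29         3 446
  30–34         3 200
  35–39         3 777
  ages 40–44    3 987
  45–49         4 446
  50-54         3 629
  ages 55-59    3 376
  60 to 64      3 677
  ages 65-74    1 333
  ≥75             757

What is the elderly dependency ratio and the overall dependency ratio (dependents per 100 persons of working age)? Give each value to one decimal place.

0–14: 4 688 + 3 905 + 5 189 = 13 782
15–64: 3 083 + 4 107 + 3 446 + 3 200 + 3 777 + 3 987 + 4 446 + 3 629 + 3 376 + 3 677 = 36 728
65+: 1 333 + 757 = 2 090
Old-age dependency ratio = 2 090 / 36 728 × 100 = 5.7
Total dependency ratio = (13 782 + 2 090) / 36 728 × 100 = 15 872 / 36 728 × 100 = 43.2

Old-age dependency ratio: 5.7
Total dependency ratio: 43.2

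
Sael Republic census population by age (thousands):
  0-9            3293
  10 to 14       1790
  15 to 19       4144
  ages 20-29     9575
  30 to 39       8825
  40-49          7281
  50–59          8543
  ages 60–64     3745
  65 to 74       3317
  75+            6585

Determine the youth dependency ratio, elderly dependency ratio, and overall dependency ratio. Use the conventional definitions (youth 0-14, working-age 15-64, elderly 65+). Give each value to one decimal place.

Youth dependency ratio: 12.1
Old-age dependency ratio: 23.5
Total dependency ratio: 35.6

0–14: 3293 + 1790 = 5083
15–64: 4144 + 9575 + 8825 + 7281 + 8543 + 3745 = 42113
65+: 3317 + 6585 = 9902
Youth dependency ratio = 5083 / 42113 × 100 = 12.1
Old-age dependency ratio = 9902 / 42113 × 100 = 23.5
Total dependency ratio = (5083 + 9902) / 42113 × 100 = 14985 / 42113 × 100 = 35.6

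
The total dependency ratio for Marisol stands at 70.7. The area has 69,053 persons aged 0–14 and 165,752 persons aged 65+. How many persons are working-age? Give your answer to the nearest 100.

Total dependency ratio = (youth + elderly) / working-age × 100
70.7 = (69,053 + 165,752) / W × 100
⇒ 332,100

Working-age: 332,100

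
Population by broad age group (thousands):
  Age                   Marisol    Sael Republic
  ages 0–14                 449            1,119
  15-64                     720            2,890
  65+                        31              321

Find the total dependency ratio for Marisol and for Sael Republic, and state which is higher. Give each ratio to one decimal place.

Marisol: 66.7
Sael Republic: 49.8
Higher: Marisol

Marisol: (449 + 31) / 720 × 100 = 480 / 720 × 100 = 66.7
Sael Republic: (1,119 + 321) / 2,890 × 100 = 1,440 / 2,890 × 100 = 49.8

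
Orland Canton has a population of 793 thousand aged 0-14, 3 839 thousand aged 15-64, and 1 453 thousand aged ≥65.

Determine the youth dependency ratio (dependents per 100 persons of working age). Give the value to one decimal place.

Youth dependency ratio = 793 / 3 839 × 100 = 20.7

Youth dependency ratio: 20.7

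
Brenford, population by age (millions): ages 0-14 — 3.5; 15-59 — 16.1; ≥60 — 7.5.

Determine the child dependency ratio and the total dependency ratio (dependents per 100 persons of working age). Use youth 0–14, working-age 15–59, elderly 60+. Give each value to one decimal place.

Youth dependency ratio = 3.5 / 16.1 × 100 = 21.7
Total dependency ratio = (3.5 + 7.5) / 16.1 × 100 = 11.0 / 16.1 × 100 = 68.3

Youth dependency ratio: 21.7
Total dependency ratio: 68.3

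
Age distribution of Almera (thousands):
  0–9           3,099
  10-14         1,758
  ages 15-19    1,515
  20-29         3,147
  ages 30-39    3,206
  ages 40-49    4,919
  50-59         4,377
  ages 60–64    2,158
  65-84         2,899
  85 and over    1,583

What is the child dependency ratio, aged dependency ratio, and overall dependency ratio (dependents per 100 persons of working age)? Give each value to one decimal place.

0–14: 3,099 + 1,758 = 4,857
15–64: 1,515 + 3,147 + 3,206 + 4,919 + 4,377 + 2,158 = 19,322
65+: 2,899 + 1,583 = 4,482
Youth dependency ratio = 4,857 / 19,322 × 100 = 25.1
Old-age dependency ratio = 4,482 / 19,322 × 100 = 23.2
Total dependency ratio = (4,857 + 4,482) / 19,322 × 100 = 9,339 / 19,322 × 100 = 48.3

Youth dependency ratio: 25.1
Old-age dependency ratio: 23.2
Total dependency ratio: 48.3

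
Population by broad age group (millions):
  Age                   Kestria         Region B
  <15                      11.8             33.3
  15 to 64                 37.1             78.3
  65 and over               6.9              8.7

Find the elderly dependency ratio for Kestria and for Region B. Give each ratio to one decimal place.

Kestria: 6.9 / 37.1 × 100 = 18.6
Region B: 8.7 / 78.3 × 100 = 11.1

Kestria: 18.6
Region B: 11.1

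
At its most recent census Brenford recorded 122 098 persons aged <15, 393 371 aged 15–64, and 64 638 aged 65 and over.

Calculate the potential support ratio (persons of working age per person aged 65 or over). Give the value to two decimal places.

Potential support ratio: 6.09

Potential support ratio = 393 371 / 64 638 = 6.09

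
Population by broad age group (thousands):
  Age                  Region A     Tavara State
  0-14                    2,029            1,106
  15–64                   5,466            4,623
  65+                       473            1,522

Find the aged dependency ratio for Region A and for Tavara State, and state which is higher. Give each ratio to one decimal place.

Region A: 473 / 5,466 × 100 = 8.7
Tavara State: 1,522 / 4,623 × 100 = 32.9

Region A: 8.7
Tavara State: 32.9
Higher: Tavara State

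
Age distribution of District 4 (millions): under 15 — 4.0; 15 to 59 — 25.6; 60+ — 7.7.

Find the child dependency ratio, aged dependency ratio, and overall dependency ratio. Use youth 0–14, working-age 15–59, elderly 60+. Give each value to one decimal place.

Youth dependency ratio: 15.6
Old-age dependency ratio: 30.1
Total dependency ratio: 45.7

Youth dependency ratio = 4.0 / 25.6 × 100 = 15.6
Old-age dependency ratio = 7.7 / 25.6 × 100 = 30.1
Total dependency ratio = (4.0 + 7.7) / 25.6 × 100 = 11.7 / 25.6 × 100 = 45.7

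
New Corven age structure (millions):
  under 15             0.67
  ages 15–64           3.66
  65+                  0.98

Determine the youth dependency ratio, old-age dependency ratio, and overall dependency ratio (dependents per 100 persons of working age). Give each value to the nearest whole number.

Youth dependency ratio = 0.67 / 3.66 × 100 = 18
Old-age dependency ratio = 0.98 / 3.66 × 100 = 27
Total dependency ratio = (0.67 + 0.98) / 3.66 × 100 = 1.65 / 3.66 × 100 = 45

Youth dependency ratio: 18
Old-age dependency ratio: 27
Total dependency ratio: 45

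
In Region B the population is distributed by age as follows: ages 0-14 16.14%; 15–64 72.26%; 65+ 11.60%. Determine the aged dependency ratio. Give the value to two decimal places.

Old-age dependency ratio: 16.05

Old-age dependency ratio = 11.60 / 72.26 × 100 = 16.05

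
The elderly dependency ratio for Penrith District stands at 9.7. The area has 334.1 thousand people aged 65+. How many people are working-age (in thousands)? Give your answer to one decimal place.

Old-age dependency ratio = elderly / working-age × 100
9.7 = 334.1 / W × 100
⇒ 3 444.3

Working-age: 3 444.3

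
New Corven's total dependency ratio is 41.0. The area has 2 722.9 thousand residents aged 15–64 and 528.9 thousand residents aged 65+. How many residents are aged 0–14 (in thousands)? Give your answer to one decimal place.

Total dependency ratio = (youth + elderly) / working-age × 100
41.0 = (Y + 528.9) / 2 722.9 × 100
⇒ 587.5

Aged 0–14: 587.5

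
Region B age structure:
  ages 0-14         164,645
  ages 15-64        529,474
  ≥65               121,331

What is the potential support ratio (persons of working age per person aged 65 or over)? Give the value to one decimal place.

Potential support ratio = 529,474 / 121,331 = 4.4

Potential support ratio: 4.4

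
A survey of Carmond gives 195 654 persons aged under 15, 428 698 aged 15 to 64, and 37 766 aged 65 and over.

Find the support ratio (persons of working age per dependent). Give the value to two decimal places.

Support ratio: 1.84

Support ratio = 428 698 / (195 654 + 37 766) = 428 698 / 233 420 = 1.84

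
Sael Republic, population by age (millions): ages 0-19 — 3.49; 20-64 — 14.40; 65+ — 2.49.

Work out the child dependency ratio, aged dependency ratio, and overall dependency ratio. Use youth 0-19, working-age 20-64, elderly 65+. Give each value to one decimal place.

Youth dependency ratio: 24.2
Old-age dependency ratio: 17.3
Total dependency ratio: 41.5

Youth dependency ratio = 3.49 / 14.40 × 100 = 24.2
Old-age dependency ratio = 2.49 / 14.40 × 100 = 17.3
Total dependency ratio = (3.49 + 2.49) / 14.40 × 100 = 5.98 / 14.40 × 100 = 41.5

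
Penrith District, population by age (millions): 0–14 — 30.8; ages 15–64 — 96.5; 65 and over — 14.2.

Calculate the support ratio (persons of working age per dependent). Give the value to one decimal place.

Support ratio = 96.5 / (30.8 + 14.2) = 96.5 / 45.0 = 2.1

Support ratio: 2.1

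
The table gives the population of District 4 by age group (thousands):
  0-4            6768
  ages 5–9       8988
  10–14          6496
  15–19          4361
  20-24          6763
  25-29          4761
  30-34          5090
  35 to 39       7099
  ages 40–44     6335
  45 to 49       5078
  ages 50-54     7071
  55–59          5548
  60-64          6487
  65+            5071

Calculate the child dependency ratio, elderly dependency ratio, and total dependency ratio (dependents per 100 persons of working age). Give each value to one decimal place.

0–14: 6768 + 8988 + 6496 = 22252
15–64: 4361 + 6763 + 4761 + 5090 + 7099 + 6335 + 5078 + 7071 + 5548 + 6487 = 58593
65+: 5071
Youth dependency ratio = 22252 / 58593 × 100 = 38.0
Old-age dependency ratio = 5071 / 58593 × 100 = 8.7
Total dependency ratio = (22252 + 5071) / 58593 × 100 = 27323 / 58593 × 100 = 46.6

Youth dependency ratio: 38.0
Old-age dependency ratio: 8.7
Total dependency ratio: 46.6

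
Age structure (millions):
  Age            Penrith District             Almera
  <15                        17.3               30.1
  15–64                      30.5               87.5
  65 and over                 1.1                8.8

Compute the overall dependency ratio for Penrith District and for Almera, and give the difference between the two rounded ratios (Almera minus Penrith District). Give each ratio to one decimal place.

Penrith District: (17.3 + 1.1) / 30.5 × 100 = 18.4 / 30.5 × 100 = 60.3
Almera: (30.1 + 8.8) / 87.5 × 100 = 38.9 / 87.5 × 100 = 44.5

Penrith District: 60.3
Almera: 44.5
Difference: -15.8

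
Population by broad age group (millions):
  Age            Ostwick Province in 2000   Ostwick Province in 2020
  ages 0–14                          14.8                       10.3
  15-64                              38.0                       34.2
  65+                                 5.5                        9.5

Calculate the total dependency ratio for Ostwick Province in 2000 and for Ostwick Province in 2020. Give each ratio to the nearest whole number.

Ostwick Province in 2000: 53
Ostwick Province in 2020: 58

Ostwick Province in 2000: (14.8 + 5.5) / 38.0 × 100 = 20.3 / 38.0 × 100 = 53
Ostwick Province in 2020: (10.3 + 9.5) / 34.2 × 100 = 19.8 / 34.2 × 100 = 58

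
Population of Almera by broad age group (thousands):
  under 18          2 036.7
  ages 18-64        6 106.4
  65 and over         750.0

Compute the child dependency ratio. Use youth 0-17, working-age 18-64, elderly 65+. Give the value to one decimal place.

Youth dependency ratio: 33.4

Youth dependency ratio = 2 036.7 / 6 106.4 × 100 = 33.4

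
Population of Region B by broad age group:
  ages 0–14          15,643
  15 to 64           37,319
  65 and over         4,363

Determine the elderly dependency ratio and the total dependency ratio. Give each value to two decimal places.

Old-age dependency ratio: 11.69
Total dependency ratio: 53.61

Old-age dependency ratio = 4,363 / 37,319 × 100 = 11.69
Total dependency ratio = (15,643 + 4,363) / 37,319 × 100 = 20,006 / 37,319 × 100 = 53.61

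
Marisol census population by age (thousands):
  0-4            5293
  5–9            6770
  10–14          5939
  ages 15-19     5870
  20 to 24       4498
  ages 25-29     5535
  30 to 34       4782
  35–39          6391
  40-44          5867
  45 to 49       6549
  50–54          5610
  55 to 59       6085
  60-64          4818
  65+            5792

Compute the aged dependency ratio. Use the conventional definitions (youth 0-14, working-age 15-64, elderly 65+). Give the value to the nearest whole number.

0–14: 5293 + 6770 + 5939 = 18002
15–64: 5870 + 4498 + 5535 + 4782 + 6391 + 5867 + 6549 + 5610 + 6085 + 4818 = 56005
65+: 5792
Old-age dependency ratio = 5792 / 56005 × 100 = 10

Old-age dependency ratio: 10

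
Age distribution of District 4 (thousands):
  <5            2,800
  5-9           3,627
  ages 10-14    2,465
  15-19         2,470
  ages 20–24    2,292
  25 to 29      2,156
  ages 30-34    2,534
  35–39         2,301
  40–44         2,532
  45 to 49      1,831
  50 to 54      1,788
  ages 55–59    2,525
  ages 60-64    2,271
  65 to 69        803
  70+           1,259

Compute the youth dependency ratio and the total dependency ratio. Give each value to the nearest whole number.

0–14: 2,800 + 3,627 + 2,465 = 8,892
15–64: 2,470 + 2,292 + 2,156 + 2,534 + 2,301 + 2,532 + 1,831 + 1,788 + 2,525 + 2,271 = 22,700
65+: 803 + 1,259 = 2,062
Youth dependency ratio = 8,892 / 22,700 × 100 = 39
Total dependency ratio = (8,892 + 2,062) / 22,700 × 100 = 10,954 / 22,700 × 100 = 48

Youth dependency ratio: 39
Total dependency ratio: 48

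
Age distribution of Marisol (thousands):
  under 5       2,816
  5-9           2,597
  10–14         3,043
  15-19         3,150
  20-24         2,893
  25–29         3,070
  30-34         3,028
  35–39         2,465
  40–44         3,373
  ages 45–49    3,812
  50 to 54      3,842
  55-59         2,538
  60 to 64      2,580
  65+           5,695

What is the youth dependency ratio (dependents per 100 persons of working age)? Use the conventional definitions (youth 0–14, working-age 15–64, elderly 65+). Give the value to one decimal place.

0–14: 2,816 + 2,597 + 3,043 = 8,456
15–64: 3,150 + 2,893 + 3,070 + 3,028 + 2,465 + 3,373 + 3,812 + 3,842 + 2,538 + 2,580 = 30,751
65+: 5,695
Youth dependency ratio = 8,456 / 30,751 × 100 = 27.5

Youth dependency ratio: 27.5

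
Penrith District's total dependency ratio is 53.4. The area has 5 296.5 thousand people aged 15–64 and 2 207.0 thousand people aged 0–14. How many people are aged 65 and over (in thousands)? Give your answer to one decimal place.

Aged 65 and over: 621.3

Total dependency ratio = (youth + elderly) / working-age × 100
53.4 = (2 207.0 + E) / 5 296.5 × 100
⇒ 621.3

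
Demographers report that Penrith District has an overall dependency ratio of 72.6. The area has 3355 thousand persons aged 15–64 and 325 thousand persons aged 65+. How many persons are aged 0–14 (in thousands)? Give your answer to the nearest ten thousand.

Total dependency ratio = (youth + elderly) / working-age × 100
72.6 = (Y + 325) / 3355 × 100
⇒ 2110

Aged 0–14: 2110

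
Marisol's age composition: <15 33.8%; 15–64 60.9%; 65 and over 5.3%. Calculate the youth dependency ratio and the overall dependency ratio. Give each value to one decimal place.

Youth dependency ratio = 33.8 / 60.9 × 100 = 55.5
Total dependency ratio = (33.8 + 5.3) / 60.9 × 100 = 39.1 / 60.9 × 100 = 64.2

Youth dependency ratio: 55.5
Total dependency ratio: 64.2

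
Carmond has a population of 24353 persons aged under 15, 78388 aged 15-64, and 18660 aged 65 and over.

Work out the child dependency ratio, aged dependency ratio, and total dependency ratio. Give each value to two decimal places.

Youth dependency ratio: 31.07
Old-age dependency ratio: 23.80
Total dependency ratio: 54.87

Youth dependency ratio = 24353 / 78388 × 100 = 31.07
Old-age dependency ratio = 18660 / 78388 × 100 = 23.80
Total dependency ratio = (24353 + 18660) / 78388 × 100 = 43013 / 78388 × 100 = 54.87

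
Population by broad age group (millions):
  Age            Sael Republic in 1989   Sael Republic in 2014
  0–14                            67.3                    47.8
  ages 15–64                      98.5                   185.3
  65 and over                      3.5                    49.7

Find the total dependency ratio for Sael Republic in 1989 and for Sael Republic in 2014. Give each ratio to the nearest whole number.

Sael Republic in 1989: 72
Sael Republic in 2014: 53

Sael Republic in 1989: (67.3 + 3.5) / 98.5 × 100 = 70.8 / 98.5 × 100 = 72
Sael Republic in 2014: (47.8 + 49.7) / 185.3 × 100 = 97.5 / 185.3 × 100 = 53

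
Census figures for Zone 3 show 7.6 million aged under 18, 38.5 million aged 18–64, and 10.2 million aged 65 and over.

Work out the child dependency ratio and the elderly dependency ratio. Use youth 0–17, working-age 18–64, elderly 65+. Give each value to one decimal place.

Youth dependency ratio = 7.6 / 38.5 × 100 = 19.7
Old-age dependency ratio = 10.2 / 38.5 × 100 = 26.5

Youth dependency ratio: 19.7
Old-age dependency ratio: 26.5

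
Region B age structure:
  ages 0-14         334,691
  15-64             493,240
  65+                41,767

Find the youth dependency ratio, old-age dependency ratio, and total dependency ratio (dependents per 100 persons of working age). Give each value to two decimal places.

Youth dependency ratio = 334,691 / 493,240 × 100 = 67.86
Old-age dependency ratio = 41,767 / 493,240 × 100 = 8.47
Total dependency ratio = (334,691 + 41,767) / 493,240 × 100 = 376,458 / 493,240 × 100 = 76.32

Youth dependency ratio: 67.86
Old-age dependency ratio: 8.47
Total dependency ratio: 76.32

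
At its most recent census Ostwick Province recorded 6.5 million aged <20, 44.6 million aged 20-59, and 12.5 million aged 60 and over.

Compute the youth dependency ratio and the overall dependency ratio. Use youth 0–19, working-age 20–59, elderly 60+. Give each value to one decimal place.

Youth dependency ratio: 14.6
Total dependency ratio: 42.6

Youth dependency ratio = 6.5 / 44.6 × 100 = 14.6
Total dependency ratio = (6.5 + 12.5) / 44.6 × 100 = 19.0 / 44.6 × 100 = 42.6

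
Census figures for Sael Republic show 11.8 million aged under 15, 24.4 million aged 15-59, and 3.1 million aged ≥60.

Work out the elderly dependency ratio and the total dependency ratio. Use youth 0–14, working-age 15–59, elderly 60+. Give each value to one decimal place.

Old-age dependency ratio: 12.7
Total dependency ratio: 61.1

Old-age dependency ratio = 3.1 / 24.4 × 100 = 12.7
Total dependency ratio = (11.8 + 3.1) / 24.4 × 100 = 14.9 / 24.4 × 100 = 61.1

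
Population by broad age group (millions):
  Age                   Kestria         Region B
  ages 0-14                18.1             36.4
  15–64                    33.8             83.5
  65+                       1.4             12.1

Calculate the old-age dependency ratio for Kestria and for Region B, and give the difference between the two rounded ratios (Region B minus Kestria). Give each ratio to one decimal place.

Kestria: 4.1
Region B: 14.5
Difference: +10.4

Kestria: 1.4 / 33.8 × 100 = 4.1
Region B: 12.1 / 83.5 × 100 = 14.5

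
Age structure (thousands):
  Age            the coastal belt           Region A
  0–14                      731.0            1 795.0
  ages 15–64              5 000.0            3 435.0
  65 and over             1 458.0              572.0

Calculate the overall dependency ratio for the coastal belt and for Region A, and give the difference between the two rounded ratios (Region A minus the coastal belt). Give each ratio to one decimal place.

the coastal belt: (731.0 + 1 458.0) / 5 000.0 × 100 = 2 189.0 / 5 000.0 × 100 = 43.8
Region A: (1 795.0 + 572.0) / 3 435.0 × 100 = 2 367.0 / 3 435.0 × 100 = 68.9

the coastal belt: 43.8
Region A: 68.9
Difference: +25.1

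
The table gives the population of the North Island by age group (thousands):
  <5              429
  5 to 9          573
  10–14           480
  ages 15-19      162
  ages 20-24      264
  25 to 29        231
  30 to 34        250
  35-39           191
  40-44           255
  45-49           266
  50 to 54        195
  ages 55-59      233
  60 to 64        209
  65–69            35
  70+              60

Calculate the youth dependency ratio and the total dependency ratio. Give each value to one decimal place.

Youth dependency ratio: 65.7
Total dependency ratio: 69.9

0–14: 429 + 573 + 480 = 1482
15–64: 162 + 264 + 231 + 250 + 191 + 255 + 266 + 195 + 233 + 209 = 2256
65+: 35 + 60 = 95
Youth dependency ratio = 1482 / 2256 × 100 = 65.7
Total dependency ratio = (1482 + 95) / 2256 × 100 = 1577 / 2256 × 100 = 69.9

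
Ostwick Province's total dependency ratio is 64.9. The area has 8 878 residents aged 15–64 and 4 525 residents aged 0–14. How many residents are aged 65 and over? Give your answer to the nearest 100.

Aged 65 and over: 1 200

Total dependency ratio = (youth + elderly) / working-age × 100
64.9 = (4 525 + E) / 8 878 × 100
⇒ 1 200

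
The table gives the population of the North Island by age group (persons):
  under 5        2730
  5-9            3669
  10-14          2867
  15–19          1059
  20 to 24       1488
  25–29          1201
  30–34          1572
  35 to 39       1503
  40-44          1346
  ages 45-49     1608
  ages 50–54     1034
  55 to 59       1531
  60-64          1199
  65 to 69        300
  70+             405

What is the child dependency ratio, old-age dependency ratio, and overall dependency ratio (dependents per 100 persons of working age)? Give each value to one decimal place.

Youth dependency ratio: 68.4
Old-age dependency ratio: 5.2
Total dependency ratio: 73.6

0–14: 2730 + 3669 + 2867 = 9266
15–64: 1059 + 1488 + 1201 + 1572 + 1503 + 1346 + 1608 + 1034 + 1531 + 1199 = 13541
65+: 300 + 405 = 705
Youth dependency ratio = 9266 / 13541 × 100 = 68.4
Old-age dependency ratio = 705 / 13541 × 100 = 5.2
Total dependency ratio = (9266 + 705) / 13541 × 100 = 9971 / 13541 × 100 = 73.6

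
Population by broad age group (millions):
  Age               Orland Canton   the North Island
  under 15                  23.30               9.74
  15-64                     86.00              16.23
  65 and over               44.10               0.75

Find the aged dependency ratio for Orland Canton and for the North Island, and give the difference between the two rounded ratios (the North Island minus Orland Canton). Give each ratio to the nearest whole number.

Orland Canton: 44.10 / 86.00 × 100 = 51
the North Island: 0.75 / 16.23 × 100 = 5

Orland Canton: 51
the North Island: 5
Difference: -46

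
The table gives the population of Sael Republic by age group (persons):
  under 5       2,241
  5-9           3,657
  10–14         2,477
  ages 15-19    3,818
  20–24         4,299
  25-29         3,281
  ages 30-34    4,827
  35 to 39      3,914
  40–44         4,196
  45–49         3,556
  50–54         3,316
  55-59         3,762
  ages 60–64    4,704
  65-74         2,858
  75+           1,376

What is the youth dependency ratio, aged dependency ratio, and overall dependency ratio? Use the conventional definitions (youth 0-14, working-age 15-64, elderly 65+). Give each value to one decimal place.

0–14: 2,241 + 3,657 + 2,477 = 8,375
15–64: 3,818 + 4,299 + 3,281 + 4,827 + 3,914 + 4,196 + 3,556 + 3,316 + 3,762 + 4,704 = 39,673
65+: 2,858 + 1,376 = 4,234
Youth dependency ratio = 8,375 / 39,673 × 100 = 21.1
Old-age dependency ratio = 4,234 / 39,673 × 100 = 10.7
Total dependency ratio = (8,375 + 4,234) / 39,673 × 100 = 12,609 / 39,673 × 100 = 31.8

Youth dependency ratio: 21.1
Old-age dependency ratio: 10.7
Total dependency ratio: 31.8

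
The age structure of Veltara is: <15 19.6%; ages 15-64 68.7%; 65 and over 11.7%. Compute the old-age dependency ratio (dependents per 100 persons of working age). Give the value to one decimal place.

Old-age dependency ratio: 17.0

Old-age dependency ratio = 11.7 / 68.7 × 100 = 17.0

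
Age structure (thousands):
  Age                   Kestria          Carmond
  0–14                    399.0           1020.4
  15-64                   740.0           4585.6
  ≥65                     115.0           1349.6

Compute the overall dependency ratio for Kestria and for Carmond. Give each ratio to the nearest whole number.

Kestria: (399.0 + 115.0) / 740.0 × 100 = 514.0 / 740.0 × 100 = 69
Carmond: (1020.4 + 1349.6) / 4585.6 × 100 = 2370.0 / 4585.6 × 100 = 52

Kestria: 69
Carmond: 52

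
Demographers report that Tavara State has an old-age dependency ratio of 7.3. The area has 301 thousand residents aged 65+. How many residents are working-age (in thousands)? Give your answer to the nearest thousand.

Working-age: 4 123

Old-age dependency ratio = elderly / working-age × 100
7.3 = 301 / W × 100
⇒ 4 123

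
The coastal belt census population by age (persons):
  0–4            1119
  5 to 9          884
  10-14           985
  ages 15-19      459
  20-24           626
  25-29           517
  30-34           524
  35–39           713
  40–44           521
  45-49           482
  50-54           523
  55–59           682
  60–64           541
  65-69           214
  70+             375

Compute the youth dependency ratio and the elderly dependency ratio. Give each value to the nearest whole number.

0–14: 1119 + 884 + 985 = 2988
15–64: 459 + 626 + 517 + 524 + 713 + 521 + 482 + 523 + 682 + 541 = 5588
65+: 214 + 375 = 589
Youth dependency ratio = 2988 / 5588 × 100 = 53
Old-age dependency ratio = 589 / 5588 × 100 = 11

Youth dependency ratio: 53
Old-age dependency ratio: 11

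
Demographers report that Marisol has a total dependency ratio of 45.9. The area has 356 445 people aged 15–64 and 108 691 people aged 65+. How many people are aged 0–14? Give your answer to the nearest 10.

Total dependency ratio = (youth + elderly) / working-age × 100
45.9 = (Y + 108 691) / 356 445 × 100
⇒ 54 920

Aged 0–14: 54 920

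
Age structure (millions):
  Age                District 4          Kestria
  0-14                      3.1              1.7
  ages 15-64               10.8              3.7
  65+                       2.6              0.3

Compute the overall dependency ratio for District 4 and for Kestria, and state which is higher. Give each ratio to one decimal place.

District 4: (3.1 + 2.6) / 10.8 × 100 = 5.7 / 10.8 × 100 = 52.8
Kestria: (1.7 + 0.3) / 3.7 × 100 = 2.0 / 3.7 × 100 = 54.1

District 4: 52.8
Kestria: 54.1
Higher: Kestria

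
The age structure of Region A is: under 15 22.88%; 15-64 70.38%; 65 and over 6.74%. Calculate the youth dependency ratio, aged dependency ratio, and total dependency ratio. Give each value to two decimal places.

Youth dependency ratio: 32.51
Old-age dependency ratio: 9.58
Total dependency ratio: 42.09

Youth dependency ratio = 22.88 / 70.38 × 100 = 32.51
Old-age dependency ratio = 6.74 / 70.38 × 100 = 9.58
Total dependency ratio = (22.88 + 6.74) / 70.38 × 100 = 29.62 / 70.38 × 100 = 42.09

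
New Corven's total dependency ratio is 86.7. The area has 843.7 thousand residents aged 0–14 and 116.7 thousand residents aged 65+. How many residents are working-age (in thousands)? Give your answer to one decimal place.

Working-age: 1 107.7

Total dependency ratio = (youth + elderly) / working-age × 100
86.7 = (843.7 + 116.7) / W × 100
⇒ 1 107.7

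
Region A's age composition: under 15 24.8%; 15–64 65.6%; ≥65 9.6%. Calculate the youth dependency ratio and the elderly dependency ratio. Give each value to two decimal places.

Youth dependency ratio = 24.8 / 65.6 × 100 = 37.80
Old-age dependency ratio = 9.6 / 65.6 × 100 = 14.63

Youth dependency ratio: 37.80
Old-age dependency ratio: 14.63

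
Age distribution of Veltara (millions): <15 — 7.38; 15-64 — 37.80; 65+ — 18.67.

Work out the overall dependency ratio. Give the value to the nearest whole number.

Total dependency ratio: 69

Total dependency ratio = (7.38 + 18.67) / 37.80 × 100 = 26.05 / 37.80 × 100 = 69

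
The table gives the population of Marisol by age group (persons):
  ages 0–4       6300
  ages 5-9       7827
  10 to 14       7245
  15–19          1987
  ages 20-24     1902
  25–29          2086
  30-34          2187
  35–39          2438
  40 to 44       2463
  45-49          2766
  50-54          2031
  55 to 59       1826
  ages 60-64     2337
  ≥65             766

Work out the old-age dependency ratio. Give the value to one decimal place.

0–14: 6300 + 7827 + 7245 = 21372
15–64: 1987 + 1902 + 2086 + 2187 + 2438 + 2463 + 2766 + 2031 + 1826 + 2337 = 22023
65+: 766
Old-age dependency ratio = 766 / 22023 × 100 = 3.5

Old-age dependency ratio: 3.5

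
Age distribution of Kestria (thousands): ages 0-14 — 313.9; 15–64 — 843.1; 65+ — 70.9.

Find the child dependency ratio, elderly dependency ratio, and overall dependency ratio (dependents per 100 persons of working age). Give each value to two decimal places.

Youth dependency ratio = 313.9 / 843.1 × 100 = 37.23
Old-age dependency ratio = 70.9 / 843.1 × 100 = 8.41
Total dependency ratio = (313.9 + 70.9) / 843.1 × 100 = 384.8 / 843.1 × 100 = 45.64

Youth dependency ratio: 37.23
Old-age dependency ratio: 8.41
Total dependency ratio: 45.64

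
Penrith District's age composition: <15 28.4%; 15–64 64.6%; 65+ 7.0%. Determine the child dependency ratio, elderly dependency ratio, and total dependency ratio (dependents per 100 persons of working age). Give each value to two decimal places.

Youth dependency ratio: 43.96
Old-age dependency ratio: 10.84
Total dependency ratio: 54.80

Youth dependency ratio = 28.4 / 64.6 × 100 = 43.96
Old-age dependency ratio = 7.0 / 64.6 × 100 = 10.84
Total dependency ratio = (28.4 + 7.0) / 64.6 × 100 = 35.4 / 64.6 × 100 = 54.80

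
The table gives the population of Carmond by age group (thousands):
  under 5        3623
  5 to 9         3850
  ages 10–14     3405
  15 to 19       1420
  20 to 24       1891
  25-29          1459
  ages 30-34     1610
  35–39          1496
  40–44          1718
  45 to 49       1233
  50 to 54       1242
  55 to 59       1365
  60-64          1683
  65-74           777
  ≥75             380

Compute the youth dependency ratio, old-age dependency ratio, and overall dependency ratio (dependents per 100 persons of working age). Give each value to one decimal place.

0–14: 3623 + 3850 + 3405 = 10878
15–64: 1420 + 1891 + 1459 + 1610 + 1496 + 1718 + 1233 + 1242 + 1365 + 1683 = 15117
65+: 777 + 380 = 1157
Youth dependency ratio = 10878 / 15117 × 100 = 72.0
Old-age dependency ratio = 1157 / 15117 × 100 = 7.7
Total dependency ratio = (10878 + 1157) / 15117 × 100 = 12035 / 15117 × 100 = 79.6

Youth dependency ratio: 72.0
Old-age dependency ratio: 7.7
Total dependency ratio: 79.6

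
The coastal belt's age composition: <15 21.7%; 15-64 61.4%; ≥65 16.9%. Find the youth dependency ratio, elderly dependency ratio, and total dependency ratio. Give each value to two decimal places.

Youth dependency ratio = 21.7 / 61.4 × 100 = 35.34
Old-age dependency ratio = 16.9 / 61.4 × 100 = 27.52
Total dependency ratio = (21.7 + 16.9) / 61.4 × 100 = 38.6 / 61.4 × 100 = 62.87

Youth dependency ratio: 35.34
Old-age dependency ratio: 27.52
Total dependency ratio: 62.87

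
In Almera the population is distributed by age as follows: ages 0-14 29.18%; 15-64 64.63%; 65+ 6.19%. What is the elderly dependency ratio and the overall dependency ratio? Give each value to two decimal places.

Old-age dependency ratio = 6.19 / 64.63 × 100 = 9.58
Total dependency ratio = (29.18 + 6.19) / 64.63 × 100 = 35.37 / 64.63 × 100 = 54.73

Old-age dependency ratio: 9.58
Total dependency ratio: 54.73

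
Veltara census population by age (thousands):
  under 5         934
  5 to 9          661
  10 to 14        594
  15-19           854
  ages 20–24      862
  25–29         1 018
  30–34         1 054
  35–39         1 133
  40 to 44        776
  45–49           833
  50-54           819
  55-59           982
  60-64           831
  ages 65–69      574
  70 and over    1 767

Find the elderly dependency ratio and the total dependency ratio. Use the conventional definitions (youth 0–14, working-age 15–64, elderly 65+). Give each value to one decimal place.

0–14: 934 + 661 + 594 = 2 189
15–64: 854 + 862 + 1 018 + 1 054 + 1 133 + 776 + 833 + 819 + 982 + 831 = 9 162
65+: 574 + 1 767 = 2 341
Old-age dependency ratio = 2 341 / 9 162 × 100 = 25.6
Total dependency ratio = (2 189 + 2 341) / 9 162 × 100 = 4 530 / 9 162 × 100 = 49.4

Old-age dependency ratio: 25.6
Total dependency ratio: 49.4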